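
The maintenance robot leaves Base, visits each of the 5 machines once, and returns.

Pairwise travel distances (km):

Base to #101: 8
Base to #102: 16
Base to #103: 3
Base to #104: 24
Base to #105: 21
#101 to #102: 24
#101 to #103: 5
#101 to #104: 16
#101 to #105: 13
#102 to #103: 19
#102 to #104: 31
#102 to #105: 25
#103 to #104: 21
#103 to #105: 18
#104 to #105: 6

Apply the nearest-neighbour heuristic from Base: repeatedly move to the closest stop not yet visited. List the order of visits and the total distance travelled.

From Base: distances to unvisited — #103=3, #101=8, #102=16, #105=21, #104=24. Nearest is #103 (3).
From #103: distances to unvisited — #101=5, #105=18, #102=19, #104=21. Nearest is #101 (5).
From #101: distances to unvisited — #105=13, #104=16, #102=24. Nearest is #105 (13).
From #105: distances to unvisited — #104=6, #102=25. Nearest is #104 (6).
From #104: distances to unvisited — #102=31. Nearest is #102 (31).
Return #102→Base: 16.
Total = 3 + 5 + 13 + 6 + 31 + 16 = 74.

Total distance 74 km via the nearest-neighbour route Base → #103 → #101 → #105 → #104 → #102 → Base.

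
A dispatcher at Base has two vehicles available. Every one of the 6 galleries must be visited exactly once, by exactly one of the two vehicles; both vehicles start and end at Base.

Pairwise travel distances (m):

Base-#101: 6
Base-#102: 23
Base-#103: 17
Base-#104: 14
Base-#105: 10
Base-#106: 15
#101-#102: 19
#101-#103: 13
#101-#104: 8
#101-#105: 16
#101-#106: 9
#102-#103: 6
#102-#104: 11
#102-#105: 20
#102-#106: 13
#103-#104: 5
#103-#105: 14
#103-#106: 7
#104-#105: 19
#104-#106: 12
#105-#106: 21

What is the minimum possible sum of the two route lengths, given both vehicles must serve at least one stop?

Minimum combined distance: 73 m.

There are 2^5 − 1 = 31 ways to divide the 6 stops into two non-empty groups. For each, the best each vehicle can do is its own shortest tour through its group:
  {#101} + {#102, #103, #104, #105, #106}: 12 + 68 = 80
  {#102} + {#101, #103, #104, #105, #106}: 46 + 56 = 102
  {#101, #102} + {#103, #104, #105, #106}: 48 + 56 = 104
  {#103} + {#101, #102, #104, #105, #106}: 34 + 68 = 102
  {#101, #103} + {#102, #104, #105, #106}: 36 + 68 = 104
  {#102, #103} + {#101, #104, #105, #106}: 46 + 56 = 102
  … (31 splits in total)
  {#105} + {#101, #102, #103, #104, #106}: 20 + 53 = 73  ← best
Best: vehicle 1 Base → #105 → Base = 20; vehicle 2 Base → #101 → #104 → #102 → #103 → #106 → Base = 53; combined 73.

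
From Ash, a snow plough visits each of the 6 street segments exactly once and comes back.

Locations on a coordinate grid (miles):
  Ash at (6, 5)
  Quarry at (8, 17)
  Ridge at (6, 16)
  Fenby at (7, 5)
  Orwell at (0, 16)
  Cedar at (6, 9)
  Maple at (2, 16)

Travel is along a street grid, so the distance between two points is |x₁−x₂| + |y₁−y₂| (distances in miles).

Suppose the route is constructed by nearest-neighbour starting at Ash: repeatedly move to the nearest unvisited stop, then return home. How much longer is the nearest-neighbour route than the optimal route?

From Ash: Fenby=1, Cedar=4, Ridge=11, Quarry=14, Maple=15, Orwell=17 → choose Fenby (1).
From Fenby: Cedar=5, Ridge=12, Quarry=13, Maple=16, Orwell=18 → choose Cedar (5).
From Cedar: Ridge=7, Quarry=10, Maple=11, Orwell=13 → choose Ridge (7).
From Ridge: Quarry=3, Maple=4, Orwell=6 → choose Quarry (3).
From Quarry: Maple=7, Orwell=9 → choose Maple (7).
From Maple: Orwell=2 → choose Orwell (2).
NN route Ash → Fenby → Cedar → Ridge → Quarry → Maple → Orwell → Ash costs 42.
Optimal: Ash → Fenby → Quarry → Ridge → Orwell → Maple → Cedar → Ash costs 40 (by enumerating all 360 distinct tours).
Excess = 42 − 40 = 2.

Excess over optimum: 2 miles.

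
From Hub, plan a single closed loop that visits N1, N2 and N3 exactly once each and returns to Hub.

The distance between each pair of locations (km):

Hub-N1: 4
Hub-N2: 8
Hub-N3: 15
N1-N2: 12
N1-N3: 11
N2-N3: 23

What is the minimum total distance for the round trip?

Hub→N1→N2→N3→Hub: 4+12+23+15 = 54
Hub→N1→N3→N2→Hub: 4+11+23+8 = 46
Hub→N2→N1→N3→Hub: 8+12+11+15 = 46
The minimum is 46.
One optimal route: Hub → N1 → N3 → N2 → Hub (or its reverse).

46 km — the shortest possible round trip.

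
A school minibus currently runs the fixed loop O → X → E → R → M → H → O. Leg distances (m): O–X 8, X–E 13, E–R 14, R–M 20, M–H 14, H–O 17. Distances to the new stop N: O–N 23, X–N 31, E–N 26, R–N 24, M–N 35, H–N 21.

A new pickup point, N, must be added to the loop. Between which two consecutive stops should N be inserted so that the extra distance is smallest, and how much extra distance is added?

Insertion cost between consecutive stops i–j is d(i,N) + d(N,j) − d(i,j):
  between O and X: 23 + 31 − 8 = 46
  between X and E: 31 + 26 − 13 = 44
  between E and R: 26 + 24 − 14 = 36
  between R and M: 24 + 35 − 20 = 39
  between M and H: 35 + 21 − 14 = 42
  between H and O: 21 + 23 − 17 = 27
Cheapest insertion is between H and O, adding 27.
New total = 86 + 27 = 113.

+27 m — insert N between H and O.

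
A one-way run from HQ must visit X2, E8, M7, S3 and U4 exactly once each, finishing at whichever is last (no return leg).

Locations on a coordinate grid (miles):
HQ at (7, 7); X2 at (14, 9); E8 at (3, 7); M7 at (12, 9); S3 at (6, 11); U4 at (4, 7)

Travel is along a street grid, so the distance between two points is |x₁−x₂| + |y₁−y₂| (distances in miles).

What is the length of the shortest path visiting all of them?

21 miles — the minimum one-way total.

There are 5! = 120 possible orderings.
HQ - X2 - E8 - M7 - S3 - U4: 9+13+11+8+6 = 47
HQ - X2 - E8 - M7 - U4 - S3: 9+13+11+10+6 = 49
HQ - X2 - E8 - S3 - M7 - U4: 9+13+7+8+10 = 47
HQ - X2 - E8 - S3 - U4 - M7: 9+13+7+6+10 = 45
HQ - X2 - E8 - U4 - M7 - S3: 9+13+1+10+8 = 41
HQ - X2 - E8 - U4 - S3 - M7: 9+13+1+6+8 = 37
HQ - X2 - M7 - E8 - S3 - U4: 9+2+11+7+6 = 35
HQ - X2 - M7 - E8 - U4 - S3: 9+2+11+1+6 = 29
HQ - X2 - M7 - S3 - E8 - U4: 9+2+8+7+1 = 27
HQ - X2 - M7 - S3 - U4 - E8: 9+2+8+6+1 = 26
HQ - X2 - M7 - U4 - E8 - S3: 9+2+10+1+7 = 29
HQ - X2 - M7 - U4 - S3 - E8: 9+2+10+6+7 = 34
HQ - X2 - S3 - E8 - M7 - U4: 9+10+7+11+10 = 47
HQ - X2 - S3 - E8 - U4 - M7: 9+10+7+1+10 = 37
… (106 more)
HQ - E8 - U4 - S3 - M7 - X2: 4+1+6+8+2 = 21  ← best
The minimum is 21.
One shortest path: HQ → E8 → U4 → S3 → M7 → X2.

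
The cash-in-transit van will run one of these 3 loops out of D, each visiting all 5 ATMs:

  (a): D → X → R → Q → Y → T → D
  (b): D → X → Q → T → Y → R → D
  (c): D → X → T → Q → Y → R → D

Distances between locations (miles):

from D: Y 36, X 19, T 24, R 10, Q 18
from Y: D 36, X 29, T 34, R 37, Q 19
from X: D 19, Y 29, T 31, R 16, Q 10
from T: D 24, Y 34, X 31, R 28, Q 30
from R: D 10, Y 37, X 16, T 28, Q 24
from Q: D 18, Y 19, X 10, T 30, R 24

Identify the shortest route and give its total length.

Shortest is (a), total 136 miles.

(a): 19 + 16 + 24 + 19 + 34 + 24 = 136
(b): 19 + 10 + 30 + 34 + 37 + 10 = 140
(c): 19 + 31 + 30 + 19 + 37 + 10 = 146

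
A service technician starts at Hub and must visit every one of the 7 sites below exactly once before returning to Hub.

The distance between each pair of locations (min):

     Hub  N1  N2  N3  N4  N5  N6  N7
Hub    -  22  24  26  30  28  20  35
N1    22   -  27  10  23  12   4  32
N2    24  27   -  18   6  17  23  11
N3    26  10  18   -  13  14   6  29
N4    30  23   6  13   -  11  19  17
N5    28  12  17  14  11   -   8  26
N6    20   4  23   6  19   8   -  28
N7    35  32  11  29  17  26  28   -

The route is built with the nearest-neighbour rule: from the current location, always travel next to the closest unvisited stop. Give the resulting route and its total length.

118 min along Hub → N6 → N1 → N3 → N4 → N2 → N7 → N5 → Hub.

From Hub: distances to unvisited — N6=20, N1=22, N2=24, N3=26, N5=28, N4=30, N7=35. Nearest is N6 (20).
From N6: distances to unvisited — N1=4, N3=6, N5=8, N4=19, N2=23, N7=28. Nearest is N1 (4).
From N1: distances to unvisited — N3=10, N5=12, N4=23, N2=27, N7=32. Nearest is N3 (10).
From N3: distances to unvisited — N4=13, N5=14, N2=18, N7=29. Nearest is N4 (13).
From N4: distances to unvisited — N2=6, N5=11, N7=17. Nearest is N2 (6).
From N2: distances to unvisited — N7=11, N5=17. Nearest is N7 (11).
From N7: distances to unvisited — N5=26. Nearest is N5 (26).
Return N5→Hub: 28.
Total = 20 + 4 + 10 + 13 + 6 + 11 + 26 + 28 = 118.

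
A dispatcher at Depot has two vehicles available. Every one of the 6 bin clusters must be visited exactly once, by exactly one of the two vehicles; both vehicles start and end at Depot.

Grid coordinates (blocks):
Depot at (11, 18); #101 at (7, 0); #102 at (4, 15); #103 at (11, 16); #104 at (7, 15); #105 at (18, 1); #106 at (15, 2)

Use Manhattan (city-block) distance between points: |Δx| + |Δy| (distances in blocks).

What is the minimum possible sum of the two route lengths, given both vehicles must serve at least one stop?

Minimum combined distance: 68 blocks.

Try each way of splitting the stops between the two vehicles (each non-empty) and, for each split, find the best tour for each vehicle:
  {#101} + {#102, #103, #104, #105, #106}: 44 + 62 = 106
  {#102} + {#101, #103, #104, #105, #106}: 20 + 58 = 78
  {#101, #102} + {#103, #104, #105, #106}: 50 + 56 = 106
  {#103} + {#101, #102, #104, #105, #106}: 4 + 64 = 68
  {#101, #103} + {#102, #104, #105, #106}: 44 + 62 = 106
  {#102, #103} + {#101, #104, #105, #106}: 20 + 58 = 78
  … (31 splits in total)
Best: vehicle 1 Depot → #103 → Depot = 4; vehicle 2 Depot → #102 → #104 → #101 → #105 → #106 → Depot = 64; combined 68.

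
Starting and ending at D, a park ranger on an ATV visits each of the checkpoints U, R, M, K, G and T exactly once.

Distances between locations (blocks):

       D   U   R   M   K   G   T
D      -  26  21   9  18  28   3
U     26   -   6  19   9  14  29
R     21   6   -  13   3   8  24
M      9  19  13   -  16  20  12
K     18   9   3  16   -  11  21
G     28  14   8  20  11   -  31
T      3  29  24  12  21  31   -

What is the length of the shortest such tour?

With 6 stops there are 6!/2 = 360 distinct round trips (a route and its reverse cost the same).
D - U - R - M - K - G - T - D: 26+6+13+16+11+31+3 = 106
D - U - R - M - K - T - G - D: 26+6+13+16+21+31+28 = 141
D - U - R - M - G - K - T - D: 26+6+13+20+11+21+3 = 100
D - U - R - M - G - T - K - D: 26+6+13+20+31+21+18 = 135
D - U - R - M - T - K - G - D: 26+6+13+12+21+11+28 = 117
D - U - R - M - T - G - K - D: 26+6+13+12+31+11+18 = 117
D - U - R - K - M - G - T - D: 26+6+3+16+20+31+3 = 105
D - U - R - K - M - T - G - D: 26+6+3+16+12+31+28 = 122
… (352 more)
D - M - G - U - R - K - T - D: 9+20+14+6+3+21+3 = 76  ← best
The minimum is 76.
One optimal route: D → M → G → U → R → K → T → D (or its reverse).

Shortest round trip = 76 blocks.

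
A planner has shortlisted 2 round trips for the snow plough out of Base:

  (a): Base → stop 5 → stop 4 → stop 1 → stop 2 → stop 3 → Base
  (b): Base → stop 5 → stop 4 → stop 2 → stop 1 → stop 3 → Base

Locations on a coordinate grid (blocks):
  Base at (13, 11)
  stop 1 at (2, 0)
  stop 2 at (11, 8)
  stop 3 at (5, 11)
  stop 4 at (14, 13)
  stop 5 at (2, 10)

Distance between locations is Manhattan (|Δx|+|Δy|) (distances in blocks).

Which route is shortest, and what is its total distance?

74 blocks — (b) is the shortest.

(a): 12 + 15 + 25 + 17 + 9 + 8 = 86
(b): 12 + 15 + 8 + 17 + 14 + 8 = 74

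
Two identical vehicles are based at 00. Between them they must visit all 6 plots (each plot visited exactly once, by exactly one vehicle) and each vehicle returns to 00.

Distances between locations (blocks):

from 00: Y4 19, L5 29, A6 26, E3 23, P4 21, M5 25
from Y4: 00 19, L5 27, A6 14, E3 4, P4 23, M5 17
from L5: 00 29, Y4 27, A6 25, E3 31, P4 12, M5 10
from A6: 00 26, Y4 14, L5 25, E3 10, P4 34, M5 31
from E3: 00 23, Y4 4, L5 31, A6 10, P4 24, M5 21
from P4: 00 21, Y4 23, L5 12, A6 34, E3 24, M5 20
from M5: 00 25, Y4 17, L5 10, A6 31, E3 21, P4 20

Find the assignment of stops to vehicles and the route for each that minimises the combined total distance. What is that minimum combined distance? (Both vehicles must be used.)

127 blocks — the smallest possible combined total.

Check every non-empty split of the stops between the two vehicles; for each half take its own optimal tour:
  {Y4} + {L5, A6, E3, P4, M5}: 38 + 100 = 138
  {L5} + {Y4, A6, E3, P4, M5}: 58 + 98 = 156
  {Y4, L5} + {A6, E3, P4, M5}: 75 + 98 = 173
  {A6} + {Y4, L5, E3, P4, M5}: 52 + 87 = 139
  {Y4, A6} + {L5, E3, P4, M5}: 59 + 87 = 146
  {L5, A6} + {Y4, E3, P4, M5}: 80 + 85 = 165
  … (31 splits in total)
  {Y4, A6, E3} + {L5, P4, M5}: 59 + 68 = 127  ← best
Best: vehicle 1 00 → Y4 → E3 → A6 → 00 = 59; vehicle 2 00 → P4 → L5 → M5 → 00 = 68; combined 127.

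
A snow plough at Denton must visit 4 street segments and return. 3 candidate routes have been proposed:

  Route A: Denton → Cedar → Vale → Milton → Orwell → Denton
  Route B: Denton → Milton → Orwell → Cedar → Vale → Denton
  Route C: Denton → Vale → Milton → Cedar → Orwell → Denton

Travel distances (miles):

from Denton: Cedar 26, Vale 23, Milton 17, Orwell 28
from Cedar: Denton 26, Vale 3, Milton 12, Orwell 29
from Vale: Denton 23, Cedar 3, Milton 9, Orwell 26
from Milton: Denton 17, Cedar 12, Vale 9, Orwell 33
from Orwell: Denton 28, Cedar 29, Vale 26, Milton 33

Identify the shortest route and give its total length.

Route A: 26 + 3 + 9 + 33 + 28 = 99
Route B: 17 + 33 + 29 + 3 + 23 = 105
Route C: 23 + 9 + 12 + 29 + 28 = 101

99 miles — Route A is the shortest.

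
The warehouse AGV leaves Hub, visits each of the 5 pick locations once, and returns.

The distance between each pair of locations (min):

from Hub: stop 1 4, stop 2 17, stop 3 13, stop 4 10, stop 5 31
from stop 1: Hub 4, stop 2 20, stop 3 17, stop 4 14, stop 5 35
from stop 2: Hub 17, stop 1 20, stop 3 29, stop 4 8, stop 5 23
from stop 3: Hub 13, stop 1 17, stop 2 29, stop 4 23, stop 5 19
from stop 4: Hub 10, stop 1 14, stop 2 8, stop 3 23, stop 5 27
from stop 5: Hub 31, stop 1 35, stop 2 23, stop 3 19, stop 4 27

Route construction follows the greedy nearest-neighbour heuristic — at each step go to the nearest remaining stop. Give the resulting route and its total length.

Nearest-neighbour total = 81 min; route Hub → stop 1 → stop 4 → stop 2 → stop 5 → stop 3 → Hub.

Hub → [stop 1:4 / stop 4:10 / stop 3:13 / stop 2:17 / stop 5:31] → stop 1 (4)
stop 1 → [stop 4:14 / stop 3:17 / stop 2:20 / stop 5:35] → stop 4 (14)
stop 4 → [stop 2:8 / stop 3:23 / stop 5:27] → stop 2 (8)
stop 2 → [stop 5:23 / stop 3:29] → stop 5 (23)
stop 5 → [stop 3:19] → stop 3 (19)
Return stop 3→Hub: 13.
Total = 4 + 14 + 8 + 23 + 19 + 13 = 81.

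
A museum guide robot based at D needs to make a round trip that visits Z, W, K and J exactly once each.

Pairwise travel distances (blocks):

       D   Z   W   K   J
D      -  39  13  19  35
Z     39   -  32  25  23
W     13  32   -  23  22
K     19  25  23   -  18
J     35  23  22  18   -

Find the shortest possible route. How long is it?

Shortest round trip = 102 blocks.

There are 12 distinct closed tours to check (reversals are equivalent).
D → Z → W → K → J → D: 39+32+23+18+35 = 147
D → Z → W → J → K → D: 39+32+22+18+19 = 130
D → Z → K → W → J → D: 39+25+23+22+35 = 144
D → Z → K → J → W → D: 39+25+18+22+13 = 117
D → Z → J → W → K → D: 39+23+22+23+19 = 126
D → Z → J → K → W → D: 39+23+18+23+13 = 116
D → W → Z → K → J → D: 13+32+25+18+35 = 123
D → W → Z → J → K → D: 13+32+23+18+19 = 105
D → W → K → Z → J → D: 13+23+25+23+35 = 119
D → W → J → Z → K → D: 13+22+23+25+19 = 102
D → K → Z → W → J → D: 19+25+32+22+35 = 133
D → K → W → Z → J → D: 19+23+32+23+35 = 132
The minimum is 102.
One optimal route: D → W → J → Z → K → D (or its reverse).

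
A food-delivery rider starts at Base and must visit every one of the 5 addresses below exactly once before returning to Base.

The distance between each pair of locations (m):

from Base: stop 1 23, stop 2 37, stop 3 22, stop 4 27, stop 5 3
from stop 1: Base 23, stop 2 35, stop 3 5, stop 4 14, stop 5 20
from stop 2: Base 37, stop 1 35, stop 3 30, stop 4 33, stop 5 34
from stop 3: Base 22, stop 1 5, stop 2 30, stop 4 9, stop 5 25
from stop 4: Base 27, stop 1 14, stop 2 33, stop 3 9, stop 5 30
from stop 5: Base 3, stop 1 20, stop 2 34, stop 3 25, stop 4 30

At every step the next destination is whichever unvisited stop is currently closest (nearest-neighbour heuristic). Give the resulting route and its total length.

Nearest-neighbour total = 107 m; route Base → stop 5 → stop 1 → stop 3 → stop 4 → stop 2 → Base.

Base → [stop 5:3 / stop 3:22 / stop 1:23 / stop 4:27 / stop 2:37] → stop 5 (3)
stop 5 → [stop 1:20 / stop 3:25 / stop 4:30 / stop 2:34] → stop 1 (20)
stop 1 → [stop 3:5 / stop 4:14 / stop 2:35] → stop 3 (5)
stop 3 → [stop 4:9 / stop 2:30] → stop 4 (9)
stop 4 → [stop 2:33] → stop 2 (33)
Return stop 2→Base: 37.
Total = 3 + 20 + 5 + 9 + 33 + 37 = 107.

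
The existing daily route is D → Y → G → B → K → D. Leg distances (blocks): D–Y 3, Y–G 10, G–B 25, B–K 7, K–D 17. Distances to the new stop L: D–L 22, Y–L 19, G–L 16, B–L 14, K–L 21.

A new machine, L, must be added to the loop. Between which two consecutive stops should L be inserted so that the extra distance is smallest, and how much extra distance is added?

+5 blocks — insert L between G and B.

Insertion cost between consecutive stops i–j is d(i,L) + d(L,j) − d(i,j):
  between D and Y: 22 + 19 − 3 = 38
  between Y and G: 19 + 16 − 10 = 25
  between G and B: 16 + 14 − 25 = 5
  between B and K: 14 + 21 − 7 = 28
  between K and D: 21 + 22 − 17 = 26
Cheapest insertion is between G and B, adding 5.
New total = 62 + 5 = 67.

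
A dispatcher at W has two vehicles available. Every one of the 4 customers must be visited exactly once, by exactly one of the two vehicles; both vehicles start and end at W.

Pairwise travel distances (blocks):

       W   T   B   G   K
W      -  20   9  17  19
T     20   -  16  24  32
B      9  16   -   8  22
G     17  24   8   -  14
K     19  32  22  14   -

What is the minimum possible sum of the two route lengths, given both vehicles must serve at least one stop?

Minimum combined distance: 90 blocks.

There are 2^3 − 1 = 7 ways to divide the 4 stops into two non-empty groups. For each, the best each vehicle can do is its own shortest tour through its group:
  {T} + {B, G, K}: 40 + 50 = 90
  {B} + {T, G, K}: 18 + 77 = 95
  {T, B} + {G, K}: 45 + 50 = 95
  {G} + {T, B, K}: 34 + 76 = 110
  {T, G} + {B, K}: 61 + 50 = 111
  {B, G} + {T, K}: 34 + 71 = 105
  … (7 splits in total)
Best: vehicle 1 W → T → W = 40; vehicle 2 W → B → G → K → W = 50; combined 90.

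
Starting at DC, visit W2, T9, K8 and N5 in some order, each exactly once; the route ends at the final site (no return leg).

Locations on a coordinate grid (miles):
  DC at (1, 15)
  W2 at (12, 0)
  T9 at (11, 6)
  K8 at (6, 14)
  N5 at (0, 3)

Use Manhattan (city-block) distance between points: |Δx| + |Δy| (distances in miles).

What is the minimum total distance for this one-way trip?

Minimum one-way distance = 41 miles.

There are 4! = 24 possible orderings.
DC - W2 - T9 - K8 - N5: 26+7+13+17 = 63
DC - W2 - T9 - N5 - K8: 26+7+14+17 = 64
DC - W2 - K8 - T9 - N5: 26+20+13+14 = 73
DC - W2 - K8 - N5 - T9: 26+20+17+14 = 77
DC - W2 - N5 - T9 - K8: 26+15+14+13 = 68
DC - W2 - N5 - K8 - T9: 26+15+17+13 = 71
DC - T9 - W2 - K8 - N5: 19+7+20+17 = 63
DC - T9 - W2 - N5 - K8: 19+7+15+17 = 58
DC - T9 - K8 - W2 - N5: 19+13+20+15 = 67
DC - T9 - K8 - N5 - W2: 19+13+17+15 = 64
DC - T9 - N5 - W2 - K8: 19+14+15+20 = 68
DC - T9 - N5 - K8 - W2: 19+14+17+20 = 70
DC - K8 - W2 - T9 - N5: 6+20+7+14 = 47
DC - K8 - W2 - N5 - T9: 6+20+15+14 = 55
… (10 more)
DC - K8 - T9 - W2 - N5: 6+13+7+15 = 41  ← best
The minimum is 41.
One shortest path: DC → K8 → T9 → W2 → N5.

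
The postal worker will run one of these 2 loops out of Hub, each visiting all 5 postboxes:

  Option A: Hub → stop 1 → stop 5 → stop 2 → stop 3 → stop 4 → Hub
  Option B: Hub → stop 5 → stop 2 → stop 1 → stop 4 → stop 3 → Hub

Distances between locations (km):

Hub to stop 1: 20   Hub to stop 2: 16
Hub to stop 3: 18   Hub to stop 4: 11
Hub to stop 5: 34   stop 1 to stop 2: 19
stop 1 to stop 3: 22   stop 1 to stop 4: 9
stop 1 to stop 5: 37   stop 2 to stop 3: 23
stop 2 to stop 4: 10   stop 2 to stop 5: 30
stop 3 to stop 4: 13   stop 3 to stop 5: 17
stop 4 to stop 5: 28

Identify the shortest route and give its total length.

Option A: 20 + 37 + 30 + 23 + 13 + 11 = 134
Option B: 34 + 30 + 19 + 9 + 13 + 18 = 123

Shortest is Option B, total 123 km.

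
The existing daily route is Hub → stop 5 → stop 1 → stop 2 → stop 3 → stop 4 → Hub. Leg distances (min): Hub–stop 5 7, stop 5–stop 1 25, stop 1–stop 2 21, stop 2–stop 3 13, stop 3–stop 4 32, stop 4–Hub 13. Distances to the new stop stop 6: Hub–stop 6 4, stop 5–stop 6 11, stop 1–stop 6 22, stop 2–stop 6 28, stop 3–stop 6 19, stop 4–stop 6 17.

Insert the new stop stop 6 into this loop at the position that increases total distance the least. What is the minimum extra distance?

Adding 4 min by placing stop 6 on the stop 3–stop 4 leg.

Insertion cost between consecutive stops i–j is d(i,stop 6) + d(stop 6,j) − d(i,j):
  between Hub and stop 5: 4 + 11 − 7 = 8
  between stop 5 and stop 1: 11 + 22 − 25 = 8
  between stop 1 and stop 2: 22 + 28 − 21 = 29
  between stop 2 and stop 3: 28 + 19 − 13 = 34
  between stop 3 and stop 4: 19 + 17 − 32 = 4
  between stop 4 and Hub: 17 + 4 − 13 = 8
Cheapest insertion is between stop 3 and stop 4, adding 4.
New total = 111 + 4 = 115.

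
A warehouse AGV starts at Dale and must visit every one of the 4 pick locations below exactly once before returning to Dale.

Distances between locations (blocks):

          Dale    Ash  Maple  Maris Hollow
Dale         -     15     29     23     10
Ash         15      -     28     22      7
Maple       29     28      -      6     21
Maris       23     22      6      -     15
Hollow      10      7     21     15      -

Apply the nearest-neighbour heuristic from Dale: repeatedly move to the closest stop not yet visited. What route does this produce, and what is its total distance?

Dale → [Hollow:10 / Ash:15 / Maris:23 / Maple:29] → Hollow (10)
Hollow → [Ash:7 / Maris:15 / Maple:21] → Ash (7)
Ash → [Maris:22 / Maple:28] → Maris (22)
Maris → [Maple:6] → Maple (6)
Return Maple→Dale: 29.
Total = 10 + 7 + 22 + 6 + 29 = 74.

74 blocks along Dale → Hollow → Ash → Maris → Maple → Dale.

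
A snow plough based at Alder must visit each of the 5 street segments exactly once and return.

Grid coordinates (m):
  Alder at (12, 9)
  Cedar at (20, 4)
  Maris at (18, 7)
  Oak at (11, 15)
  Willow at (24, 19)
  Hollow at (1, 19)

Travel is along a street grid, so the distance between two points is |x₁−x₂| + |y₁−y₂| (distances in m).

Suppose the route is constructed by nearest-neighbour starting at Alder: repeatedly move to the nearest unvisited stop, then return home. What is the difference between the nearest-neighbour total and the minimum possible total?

From Alder: Oak=7, Maris=8, Cedar=13, Hollow=21, Willow=22 → choose Oak (7).
From Oak: Hollow=14, Maris=15, Willow=17, Cedar=20 → choose Hollow (14).
From Hollow: Willow=23, Maris=29, Cedar=34 → choose Willow (23).
From Willow: Maris=18, Cedar=19 → choose Maris (18).
From Maris: Cedar=5 → choose Cedar (5).
NN route Alder → Oak → Hollow → Willow → Maris → Cedar → Alder costs 80.
Optimal: Alder → Maris → Cedar → Willow → Hollow → Oak → Alder costs 76 (by enumerating all 60 distinct tours).
Excess = 80 − 76 = 4.

Excess over optimum: 4 m.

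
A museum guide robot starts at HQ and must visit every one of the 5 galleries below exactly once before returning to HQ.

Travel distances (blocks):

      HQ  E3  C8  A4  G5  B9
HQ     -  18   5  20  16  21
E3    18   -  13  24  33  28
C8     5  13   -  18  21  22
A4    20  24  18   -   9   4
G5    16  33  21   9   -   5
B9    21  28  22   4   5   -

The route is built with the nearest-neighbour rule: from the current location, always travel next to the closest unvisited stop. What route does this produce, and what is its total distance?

At HQ the remaining stops are C8 5, G5 16, E3 18, A4 20, B9 21; go to C8.
At C8 the remaining stops are E3 13, A4 18, G5 21, B9 22; go to E3.
At E3 the remaining stops are A4 24, B9 28, G5 33; go to A4.
At A4 the remaining stops are B9 4, G5 9; go to B9.
At B9 the remaining stops are G5 5; go to G5.
Return G5→HQ: 16.
Total = 5 + 13 + 24 + 4 + 5 + 16 = 67.

Total distance 67 blocks via the nearest-neighbour route HQ → C8 → E3 → A4 → B9 → G5 → HQ.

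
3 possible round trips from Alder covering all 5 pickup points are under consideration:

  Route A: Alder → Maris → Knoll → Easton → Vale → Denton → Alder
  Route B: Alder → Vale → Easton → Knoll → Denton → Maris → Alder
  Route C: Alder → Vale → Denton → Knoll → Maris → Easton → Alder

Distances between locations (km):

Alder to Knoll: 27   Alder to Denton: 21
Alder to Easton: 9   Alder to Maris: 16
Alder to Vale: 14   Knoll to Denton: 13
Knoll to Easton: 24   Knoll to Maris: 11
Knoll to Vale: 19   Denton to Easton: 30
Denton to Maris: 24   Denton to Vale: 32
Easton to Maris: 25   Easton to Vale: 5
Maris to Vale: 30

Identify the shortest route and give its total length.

96 km — Route B is the shortest.

Route A: 16 + 11 + 24 + 5 + 32 + 21 = 109
Route B: 14 + 5 + 24 + 13 + 24 + 16 = 96
Route C: 14 + 32 + 13 + 11 + 25 + 9 = 104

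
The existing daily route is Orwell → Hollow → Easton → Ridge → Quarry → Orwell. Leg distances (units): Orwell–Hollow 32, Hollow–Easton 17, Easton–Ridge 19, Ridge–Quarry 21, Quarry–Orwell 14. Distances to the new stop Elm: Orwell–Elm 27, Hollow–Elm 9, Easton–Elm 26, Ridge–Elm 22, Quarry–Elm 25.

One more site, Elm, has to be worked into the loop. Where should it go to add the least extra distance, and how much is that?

Adding 4 by placing Elm on the Orwell–Hollow leg.

Insertion cost between consecutive stops i–j is d(i,Elm) + d(Elm,j) − d(i,j):
  between Orwell and Hollow: 27 + 9 − 32 = 4
  between Hollow and Easton: 9 + 26 − 17 = 18
  between Easton and Ridge: 26 + 22 − 19 = 29
  between Ridge and Quarry: 22 + 25 − 21 = 26
  between Quarry and Orwell: 25 + 27 − 14 = 38
Cheapest insertion is between Orwell and Hollow, adding 4.
New total = 103 + 4 = 107.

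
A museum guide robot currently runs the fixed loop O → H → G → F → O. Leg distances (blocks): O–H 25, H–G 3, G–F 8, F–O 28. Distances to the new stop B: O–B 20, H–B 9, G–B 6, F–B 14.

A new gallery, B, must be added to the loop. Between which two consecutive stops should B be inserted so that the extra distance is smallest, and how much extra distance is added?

Insertion cost between consecutive stops i–j is d(i,B) + d(B,j) − d(i,j):
  between O and H: 20 + 9 − 25 = 4
  between H and G: 9 + 6 − 3 = 12
  between G and F: 6 + 14 − 8 = 12
  between F and O: 14 + 20 − 28 = 6
Cheapest insertion is between O and H, adding 4.
New total = 64 + 4 = 68.

Minimum extra distance: 4 blocks, inserting B between O and H.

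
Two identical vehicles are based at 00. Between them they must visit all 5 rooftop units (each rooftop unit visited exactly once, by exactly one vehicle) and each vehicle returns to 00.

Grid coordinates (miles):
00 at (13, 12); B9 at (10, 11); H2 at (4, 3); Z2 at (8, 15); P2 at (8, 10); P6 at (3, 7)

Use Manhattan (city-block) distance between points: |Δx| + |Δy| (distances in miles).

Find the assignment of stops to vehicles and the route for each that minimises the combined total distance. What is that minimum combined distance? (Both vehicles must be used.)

Minimum combined distance: 52 miles.

Try each way of splitting the stops between the two vehicles (each non-empty) and, for each split, find the best tour for each vehicle:
  {B9} + {H2, Z2, P2, P6}: 8 + 44 = 52
  {H2} + {B9, Z2, P2, P6}: 36 + 36 = 72
  {B9, H2} + {Z2, P2, P6}: 36 + 36 = 72
  {Z2} + {B9, H2, P2, P6}: 16 + 38 = 54
  {B9, Z2} + {H2, P2, P6}: 18 + 38 = 56
  {H2, Z2} + {B9, P2, P6}: 42 + 30 = 72
  … (15 splits in total)
Best: vehicle 1 00 → B9 → 00 = 8; vehicle 2 00 → H2 → P6 → P2 → Z2 → 00 = 44; combined 52.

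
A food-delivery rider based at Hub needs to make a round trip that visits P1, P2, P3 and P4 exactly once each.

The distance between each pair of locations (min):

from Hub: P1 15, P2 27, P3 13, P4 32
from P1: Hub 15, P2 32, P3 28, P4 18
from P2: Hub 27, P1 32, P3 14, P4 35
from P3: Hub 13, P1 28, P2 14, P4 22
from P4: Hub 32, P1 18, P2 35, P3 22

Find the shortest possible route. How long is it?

There are 12 distinct closed tours to check (reversals are equivalent).
Hub→P1→P2→P3→P4→Hub: 15+32+14+22+32 = 115
Hub→P1→P2→P4→P3→Hub: 15+32+35+22+13 = 117
Hub→P1→P3→P2→P4→Hub: 15+28+14+35+32 = 124
Hub→P1→P3→P4→P2→Hub: 15+28+22+35+27 = 127
Hub→P1→P4→P2→P3→Hub: 15+18+35+14+13 = 95
Hub→P1→P4→P3→P2→Hub: 15+18+22+14+27 = 96
Hub→P2→P1→P3→P4→Hub: 27+32+28+22+32 = 141
Hub→P2→P1→P4→P3→Hub: 27+32+18+22+13 = 112
Hub→P2→P3→P1→P4→Hub: 27+14+28+18+32 = 119
Hub→P2→P4→P1→P3→Hub: 27+35+18+28+13 = 121
Hub→P3→P1→P2→P4→Hub: 13+28+32+35+32 = 140
Hub→P3→P2→P1→P4→Hub: 13+14+32+18+32 = 109
The minimum is 95.
One optimal route: Hub → P1 → P4 → P2 → P3 → Hub (or its reverse).

95 min — the shortest possible round trip.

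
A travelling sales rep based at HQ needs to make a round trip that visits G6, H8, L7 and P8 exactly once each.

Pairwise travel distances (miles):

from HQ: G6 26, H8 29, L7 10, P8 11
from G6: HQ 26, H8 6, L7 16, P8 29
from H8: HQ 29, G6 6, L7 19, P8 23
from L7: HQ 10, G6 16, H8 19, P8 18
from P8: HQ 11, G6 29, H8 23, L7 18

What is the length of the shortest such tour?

Minimum total distance: 66 miles.

With 4 stops there are 4!/2 = 12 distinct round trips (a route and its reverse cost the same).
HQ→G6→H8→L7→P8→HQ: 26+6+19+18+11 = 80
HQ→G6→H8→P8→L7→HQ: 26+6+23+18+10 = 83
HQ→G6→L7→H8→P8→HQ: 26+16+19+23+11 = 95
HQ→G6→L7→P8→H8→HQ: 26+16+18+23+29 = 112
HQ→G6→P8→H8→L7→HQ: 26+29+23+19+10 = 107
HQ→G6→P8→L7→H8→HQ: 26+29+18+19+29 = 121
HQ→H8→G6→L7→P8→HQ: 29+6+16+18+11 = 80
HQ→H8→G6→P8→L7→HQ: 29+6+29+18+10 = 92
HQ→H8→L7→G6→P8→HQ: 29+19+16+29+11 = 104
HQ→H8→P8→G6→L7→HQ: 29+23+29+16+10 = 107
HQ→L7→G6→H8→P8→HQ: 10+16+6+23+11 = 66
HQ→L7→H8→G6→P8→HQ: 10+19+6+29+11 = 75
The minimum is 66.
One optimal route: HQ → L7 → G6 → H8 → P8 → HQ (or its reverse).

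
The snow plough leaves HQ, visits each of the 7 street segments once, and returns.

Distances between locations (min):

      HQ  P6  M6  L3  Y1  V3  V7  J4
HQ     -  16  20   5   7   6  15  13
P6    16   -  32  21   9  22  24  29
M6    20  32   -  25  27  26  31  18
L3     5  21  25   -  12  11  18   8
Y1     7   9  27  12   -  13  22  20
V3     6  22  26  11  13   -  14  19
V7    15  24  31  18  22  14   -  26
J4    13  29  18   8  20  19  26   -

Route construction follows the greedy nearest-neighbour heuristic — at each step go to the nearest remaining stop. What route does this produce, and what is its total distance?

Nearest-neighbour total = 118 min; route HQ → L3 → J4 → M6 → V3 → Y1 → P6 → V7 → HQ.

At HQ the remaining stops are L3 5, V3 6, Y1 7, J4 13, V7 15, P6 16, M6 20; go to L3.
At L3 the remaining stops are J4 8, V3 11, Y1 12, V7 18, P6 21, M6 25; go to J4.
At J4 the remaining stops are M6 18, V3 19, Y1 20, V7 26, P6 29; go to M6.
At M6 the remaining stops are V3 26, Y1 27, V7 31, P6 32; go to V3.
At V3 the remaining stops are Y1 13, V7 14, P6 22; go to Y1.
At Y1 the remaining stops are P6 9, V7 22; go to P6.
At P6 the remaining stops are V7 24; go to V7.
Return V7→HQ: 15.
Total = 5 + 8 + 18 + 26 + 13 + 9 + 24 + 15 = 118.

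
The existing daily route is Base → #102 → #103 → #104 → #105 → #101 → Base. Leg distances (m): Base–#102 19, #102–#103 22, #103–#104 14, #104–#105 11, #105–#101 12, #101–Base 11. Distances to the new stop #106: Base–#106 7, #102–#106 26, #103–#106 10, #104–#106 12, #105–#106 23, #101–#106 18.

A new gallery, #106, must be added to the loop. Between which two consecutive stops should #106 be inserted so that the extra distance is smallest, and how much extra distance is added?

+8 m — insert #106 between #103 and #104.

Insertion cost between consecutive stops i–j is d(i,#106) + d(#106,j) − d(i,j):
  between Base and #102: 7 + 26 − 19 = 14
  between #102 and #103: 26 + 10 − 22 = 14
  between #103 and #104: 10 + 12 − 14 = 8
  between #104 and #105: 12 + 23 − 11 = 24
  between #105 and #101: 23 + 18 − 12 = 29
  between #101 and Base: 18 + 7 − 11 = 14
Cheapest insertion is between #103 and #104, adding 8.
New total = 89 + 8 = 97.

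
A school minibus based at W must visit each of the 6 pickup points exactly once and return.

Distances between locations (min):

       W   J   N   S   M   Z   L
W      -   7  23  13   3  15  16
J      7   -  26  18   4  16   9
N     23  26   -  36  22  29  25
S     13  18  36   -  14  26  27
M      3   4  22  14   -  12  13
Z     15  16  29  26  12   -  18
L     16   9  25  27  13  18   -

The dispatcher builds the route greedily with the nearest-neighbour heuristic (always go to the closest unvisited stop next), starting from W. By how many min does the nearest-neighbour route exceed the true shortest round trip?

W: M=3, J=7, S=13, Z=15, L=16, N=23 ⇒ M
M: J=4, Z=12, L=13, S=14, N=22 ⇒ J
J: L=9, Z=16, S=18, N=26 ⇒ L
L: Z=18, N=25, S=27 ⇒ Z
Z: S=26, N=29 ⇒ S
S: N=36 ⇒ N
NN route W → M → J → L → Z → S → N → W costs 119.
Optimal: W → J → L → N → Z → M → S → W costs 109 (by enumerating all 360 distinct tours).
Excess = 119 − 109 = 10.

Excess over optimum: 10 min.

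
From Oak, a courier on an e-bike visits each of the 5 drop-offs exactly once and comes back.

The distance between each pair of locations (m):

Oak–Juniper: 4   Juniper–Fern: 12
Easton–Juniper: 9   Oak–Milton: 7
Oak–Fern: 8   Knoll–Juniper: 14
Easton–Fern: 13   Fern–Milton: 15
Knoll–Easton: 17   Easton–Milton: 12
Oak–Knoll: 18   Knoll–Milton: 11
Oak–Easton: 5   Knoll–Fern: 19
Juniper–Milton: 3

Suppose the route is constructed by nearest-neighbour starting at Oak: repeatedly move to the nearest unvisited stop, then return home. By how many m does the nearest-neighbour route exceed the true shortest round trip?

The nearest-neighbour route is 1 m longer than optimal.

From Oak: Juniper=4, Easton=5, Milton=7, Fern=8, Knoll=18 → choose Juniper (4).
From Juniper: Milton=3, Easton=9, Fern=12, Knoll=14 → choose Milton (3).
From Milton: Knoll=11, Easton=12, Fern=15 → choose Knoll (11).
From Knoll: Easton=17, Fern=19 → choose Easton (17).
From Easton: Fern=13 → choose Fern (13).
NN route Oak → Juniper → Milton → Knoll → Easton → Fern → Oak costs 56.
Optimal: Oak → Easton → Juniper → Milton → Knoll → Fern → Oak costs 55 (by enumerating all 60 distinct tours).
Excess = 56 − 55 = 1.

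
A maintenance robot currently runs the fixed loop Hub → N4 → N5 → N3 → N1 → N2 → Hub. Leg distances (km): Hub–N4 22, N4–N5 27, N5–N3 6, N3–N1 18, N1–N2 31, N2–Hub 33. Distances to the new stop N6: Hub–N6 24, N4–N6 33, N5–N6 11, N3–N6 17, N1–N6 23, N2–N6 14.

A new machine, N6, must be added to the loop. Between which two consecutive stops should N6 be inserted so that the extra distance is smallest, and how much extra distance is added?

+5 km — insert N6 between N2 and Hub.

Insertion cost between consecutive stops i–j is d(i,N6) + d(N6,j) − d(i,j):
  between Hub and N4: 24 + 33 − 22 = 35
  between N4 and N5: 33 + 11 − 27 = 17
  between N5 and N3: 11 + 17 − 6 = 22
  between N3 and N1: 17 + 23 − 18 = 22
  between N1 and N2: 23 + 14 − 31 = 6
  between N2 and Hub: 14 + 24 − 33 = 5
Cheapest insertion is between N2 and Hub, adding 5.
New total = 137 + 5 = 142.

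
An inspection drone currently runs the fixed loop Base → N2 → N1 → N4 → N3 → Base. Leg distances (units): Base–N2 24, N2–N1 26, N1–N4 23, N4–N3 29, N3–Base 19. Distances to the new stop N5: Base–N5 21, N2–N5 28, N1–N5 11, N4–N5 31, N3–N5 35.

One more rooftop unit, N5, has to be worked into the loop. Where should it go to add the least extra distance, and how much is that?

Minimum extra distance: 13, inserting N5 between N2 and N1.

Insertion cost between consecutive stops i–j is d(i,N5) + d(N5,j) − d(i,j):
  between Base and N2: 21 + 28 − 24 = 25
  between N2 and N1: 28 + 11 − 26 = 13
  between N1 and N4: 11 + 31 − 23 = 19
  between N4 and N3: 31 + 35 − 29 = 37
  between N3 and Base: 35 + 21 − 19 = 37
Cheapest insertion is between N2 and N1, adding 13.
New total = 121 + 13 = 134.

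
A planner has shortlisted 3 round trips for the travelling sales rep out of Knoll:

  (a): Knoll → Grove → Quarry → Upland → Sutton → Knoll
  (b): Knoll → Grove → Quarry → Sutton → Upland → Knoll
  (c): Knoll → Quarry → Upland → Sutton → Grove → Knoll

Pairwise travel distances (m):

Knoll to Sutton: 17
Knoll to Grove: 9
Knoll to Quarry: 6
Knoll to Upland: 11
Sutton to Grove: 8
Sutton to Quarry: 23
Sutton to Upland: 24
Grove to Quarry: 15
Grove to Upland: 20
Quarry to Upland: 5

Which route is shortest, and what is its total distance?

(a): 9 + 15 + 5 + 24 + 17 = 70
(b): 9 + 15 + 23 + 24 + 11 = 82
(c): 6 + 5 + 24 + 8 + 9 = 52

52 m — (c) is the shortest.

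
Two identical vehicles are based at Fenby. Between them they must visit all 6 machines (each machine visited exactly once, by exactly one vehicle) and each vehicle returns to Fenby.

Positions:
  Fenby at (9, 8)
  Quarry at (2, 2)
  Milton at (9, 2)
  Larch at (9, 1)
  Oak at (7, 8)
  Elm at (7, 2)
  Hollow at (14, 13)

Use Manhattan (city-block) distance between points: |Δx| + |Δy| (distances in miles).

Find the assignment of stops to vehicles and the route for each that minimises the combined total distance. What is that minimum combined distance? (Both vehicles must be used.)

48 miles — the smallest possible combined total.

Check every non-empty split of the stops between the two vehicles; for each half take its own optimal tour:
  {Quarry} + {Milton, Larch, Oak, Elm, Hollow}: 26 + 38 = 64
  {Milton} + {Quarry, Larch, Oak, Elm, Hollow}: 12 + 48 = 60
  {Quarry, Milton} + {Larch, Oak, Elm, Hollow}: 26 + 38 = 64
  {Larch} + {Quarry, Milton, Oak, Elm, Hollow}: 14 + 46 = 60
  {Quarry, Larch} + {Milton, Oak, Elm, Hollow}: 28 + 36 = 64
  {Milton, Larch} + {Quarry, Oak, Elm, Hollow}: 14 + 46 = 60
  … (31 splits in total)
  {Quarry, Milton, Larch, Oak, Elm} + {Hollow}: 28 + 20 = 48  ← best
Best: vehicle 1 Fenby → Milton → Larch → Quarry → Elm → Oak → Fenby = 28; vehicle 2 Fenby → Hollow → Fenby = 20; combined 48.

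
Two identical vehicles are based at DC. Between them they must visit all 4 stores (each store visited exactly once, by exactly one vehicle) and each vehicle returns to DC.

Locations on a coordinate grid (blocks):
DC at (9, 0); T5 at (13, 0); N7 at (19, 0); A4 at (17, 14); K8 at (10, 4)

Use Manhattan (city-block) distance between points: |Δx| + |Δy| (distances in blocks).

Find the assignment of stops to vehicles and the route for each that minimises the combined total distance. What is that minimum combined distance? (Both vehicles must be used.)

56 blocks — the smallest possible combined total.

Try each way of splitting the stops between the two vehicles (each non-empty) and, for each split, find the best tour for each vehicle:
  {T5} + {N7, A4, K8}: 8 + 48 = 56
  {N7} + {T5, A4, K8}: 20 + 44 = 64
  {T5, N7} + {A4, K8}: 20 + 44 = 64
  {A4} + {T5, N7, K8}: 44 + 28 = 72
  {T5, A4} + {N7, K8}: 44 + 28 = 72
  {N7, A4} + {T5, K8}: 48 + 16 = 64
  … (7 splits in total)
Best: vehicle 1 DC → T5 → DC = 8; vehicle 2 DC → N7 → A4 → K8 → DC = 48; combined 56.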